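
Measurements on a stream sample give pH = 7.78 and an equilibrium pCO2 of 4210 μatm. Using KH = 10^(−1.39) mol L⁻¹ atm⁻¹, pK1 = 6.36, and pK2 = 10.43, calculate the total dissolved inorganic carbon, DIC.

[CO2*] = KH · pCO2 = 10^(−1.39) × 4210×10^-6 = 1.715×10^-4 mol/L
α₀ = 1/(1 + K1/[H⁺] + K1K2/[H⁺]²) = 1/(1 + 10^+1.42 + 10^-1.23) = 0.03655
DIC = [CO2*]/α₀ = 1.715×10^-4 / 0.03655 = 4.69 mmol/L

DIC = 4.69 mmol/L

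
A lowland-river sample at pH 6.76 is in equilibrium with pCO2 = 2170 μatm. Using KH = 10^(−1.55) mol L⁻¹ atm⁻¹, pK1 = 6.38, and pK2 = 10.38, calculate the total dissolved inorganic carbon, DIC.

[CO2*] = KH · pCO2 = 10^(−1.55) × 2170×10^-6 = 6.116×10^-5 mol/L
α₀ = 1/(1 + K1/[H⁺] + K1K2/[H⁺]²) = 1/(1 + 10^+0.38 + 10^-3.24) = 0.2942
DIC = [CO2*]/α₀ = 6.116×10^-5 / 0.2942 = 0.208 mmol/L

DIC = 0.208 mmol/L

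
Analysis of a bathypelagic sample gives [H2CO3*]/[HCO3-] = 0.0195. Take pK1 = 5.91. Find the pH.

From K1 = [H⁺][HCO3-]/[H2CO3*]:  pH = pK1 − log₁₀([H2CO3*]/[HCO3-])
log₁₀(0.0195) = -1.710
pH = 5.91 − (-1.710) = 7.62

pH = 7.62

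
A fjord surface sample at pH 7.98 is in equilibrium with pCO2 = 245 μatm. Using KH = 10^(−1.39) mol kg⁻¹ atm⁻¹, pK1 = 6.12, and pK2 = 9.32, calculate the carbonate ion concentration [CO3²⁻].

[CO2*] = KH · pCO2 = 10^(−1.39) × 245×10^-6 = 9.981×10^-6 mol/kg
α₀ = 1/(1 + K1/[H⁺] + K1K2/[H⁺]²) = 1/(1 + 10^+1.86 + 10^+0.52) = 0.01303
DIC = [CO2*]/α₀ = 9.981×10^-6 / 0.01303 = 0.7661 mmol/kg
[CO3²⁻] = α₂·DIC; α₂ = 0.04314, so [CO3²⁻] = 0.04314 × 0.7661 = 0.0330 mmol/kg

[CO3²⁻] = 0.0330 mmol/kg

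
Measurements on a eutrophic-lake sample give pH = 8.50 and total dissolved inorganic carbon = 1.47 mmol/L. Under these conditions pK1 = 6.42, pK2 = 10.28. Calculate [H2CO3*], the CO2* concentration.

α₀ = 1 / (1 + K1/[H⁺] + K1K2/[H⁺]²) = 1 / (1 + 10^+2.08 + 10^+0.30)
   = 1 / (1 + 120.23 + 1.9953) = 1/123.22 = 0.008115
[CO2*] = α₀ × DIC = 0.008115 × 1.47 = 0.0119 mmol/L = 11.9 μmol/L

[CO2*] = 11.9 μmol/L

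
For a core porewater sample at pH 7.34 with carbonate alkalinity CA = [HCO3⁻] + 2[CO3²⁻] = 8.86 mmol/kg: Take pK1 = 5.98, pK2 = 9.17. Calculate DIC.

DIC = 9.11 mmol/kg

CA = [HCO3⁻] + 2[CO3²⁻] = (α₁ + 2α₂)·DIC
At pH 7.34: [H⁺]/K1 = 10^-1.36 = 0.043652, K2/[H⁺] = 10^-1.83 = 0.014791
α₁ = 1/(1 + 0.043652 + 0.014791) = 1/1.0584 = 0.9448; α₂ = α₁·K2/[H⁺] = 0.01397
α₁ + 2α₂ = 0.9727
DIC = CA / (α₁ + 2α₂) = 8.86 / 0.9727 = 9.11 mmol/kg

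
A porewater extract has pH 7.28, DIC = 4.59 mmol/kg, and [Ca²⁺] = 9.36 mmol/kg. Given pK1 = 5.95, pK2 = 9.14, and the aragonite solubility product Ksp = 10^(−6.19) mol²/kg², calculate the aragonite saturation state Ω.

Ω = 0.866

α₂ = 1 / (1 + [H⁺]/K2 + [H⁺]²/(K1K2)) = 1 / (1 + 10^+1.86 + 10^+0.53)
   = 1 / (1 + 72.444 + 3.3884) = 1/76.832 = 0.01302
[CO3²⁻] = α₂ × DIC = 0.01302 × 4.59 = 0.05974 mmol/kg
Ksp = 10^(−6.19) = 6.457×10^-7
Ω = [Ca²⁺][CO3²⁻]/Ksp = (9.36×10^-3)(5.974×10^-5) / 6.457×10^-7 = 0.866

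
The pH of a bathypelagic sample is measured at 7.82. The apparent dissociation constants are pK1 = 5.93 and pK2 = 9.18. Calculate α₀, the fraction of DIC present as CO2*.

α₀ = 1 / (1 + K1/[H⁺] + K1K2/[H⁺]²) = 1 / (1 + 10^+1.89 + 10^+0.53)
   = 1 / (1 + 77.625 + 3.3884) = 1/82.013 = 0.01219

α₀ = 0.0122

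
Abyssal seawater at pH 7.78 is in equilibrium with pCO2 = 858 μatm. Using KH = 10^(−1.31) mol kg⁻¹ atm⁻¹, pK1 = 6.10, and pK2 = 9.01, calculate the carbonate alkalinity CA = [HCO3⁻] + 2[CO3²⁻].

CA = 2.25 mmol/kg

[CO2*] = KH · pCO2 = 10^(−1.31) × 858×10^-6 = 4.202×10^-5 mol/kg
α₀ = 1/(1 + K1/[H⁺] + K1K2/[H⁺]²) = 1/(1 + 10^+1.68 + 10^+0.45) = 0.01935
DIC = [CO2*]/α₀ = 4.202×10^-5 / 0.01935 = 2.172 mmol/kg
CA = (α₁ + 2α₂)·DIC = (0.9261 + 2×0.05453) × 2.172 = 2.25 mmol/kg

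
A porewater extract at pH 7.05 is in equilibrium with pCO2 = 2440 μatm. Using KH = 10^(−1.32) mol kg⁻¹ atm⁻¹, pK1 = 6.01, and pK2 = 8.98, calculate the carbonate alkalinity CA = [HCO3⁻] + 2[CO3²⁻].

[CO2*] = KH · pCO2 = 10^(−1.32) × 2440×10^-6 = 1.168×10^-4 mol/kg
α₀ = 1/(1 + K1/[H⁺] + K1K2/[H⁺]²) = 1/(1 + 10^+1.04 + 10^-0.89) = 0.08269
DIC = [CO2*]/α₀ = 1.168×10^-4 / 0.08269 = 1.412 mmol/kg
CA = (α₁ + 2α₂)·DIC = (0.9067 + 2×0.01065) × 1.412 = 1.31 mmol/kg

CA = 1.31 mmol/kg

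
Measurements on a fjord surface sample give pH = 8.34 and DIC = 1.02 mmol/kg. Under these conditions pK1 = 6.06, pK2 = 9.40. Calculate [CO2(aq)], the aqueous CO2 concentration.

α₀ = 1 / (1 + K1/[H⁺] + K1K2/[H⁺]²) = 1 / (1 + 10^+2.28 + 10^+1.22)
   = 1 / (1 + 190.55 + 16.596) = 1/208.14 = 0.004804
[CO2*] = α₀ × DIC = 0.004804 × 1.02 = 0.00490 mmol/kg = 4.90 μmol/kg

[CO2*] = 4.90 μmol/kg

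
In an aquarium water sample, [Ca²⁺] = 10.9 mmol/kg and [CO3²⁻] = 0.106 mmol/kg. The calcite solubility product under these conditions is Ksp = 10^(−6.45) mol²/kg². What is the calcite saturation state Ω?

Ω = 3.26

Ksp = 10^(−6.45) = 3.548×10^-7
Ω = [Ca²⁺][CO3²⁻]/Ksp = (10.9×10^-3)(0.106×10^-3) / 3.548×10^-7 = 3.26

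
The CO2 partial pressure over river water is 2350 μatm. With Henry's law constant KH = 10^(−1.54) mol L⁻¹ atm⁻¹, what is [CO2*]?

KH = 10^(−1.54) = 2.884×10^-2 mol L⁻¹ atm⁻¹
[CO2*] = KH · pCO2 = 2.884×10^-2 × 2350×10^-6 atm = 6.78×10^-5 mol/L

[CO2*] = 67.8 μmol/L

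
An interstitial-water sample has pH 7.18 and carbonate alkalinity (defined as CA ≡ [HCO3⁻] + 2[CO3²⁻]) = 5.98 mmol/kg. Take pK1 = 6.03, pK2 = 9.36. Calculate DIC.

CA = [HCO3⁻] + 2[CO3²⁻] = (α₁ + 2α₂)·DIC
At pH 7.18: [H⁺]/K1 = 10^-1.15 = 0.070795, K2/[H⁺] = 10^-2.18 = 0.0066069
α₁ = 1/(1 + 0.070795 + 0.0066069) = 1/1.0774 = 0.9282; α₂ = α₁·K2/[H⁺] = 0.006132
α₁ + 2α₂ = 0.9404
DIC = CA / (α₁ + 2α₂) = 5.98 / 0.9404 = 6.36 mmol/kg

DIC = 6.36 mmol/kg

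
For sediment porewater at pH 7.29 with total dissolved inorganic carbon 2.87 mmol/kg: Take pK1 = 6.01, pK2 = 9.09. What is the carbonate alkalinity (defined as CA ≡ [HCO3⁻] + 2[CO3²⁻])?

CA = 2.77 mmol/kg

CA = [HCO3⁻] + 2[CO3²⁻] = (α₁ + 2α₂)·DIC
At pH 7.29: [H⁺]/K1 = 10^-1.28 = 0.052481, K2/[H⁺] = 10^-1.80 = 0.015849
α₁ = 1/(1 + 0.052481 + 0.015849) = 1/1.0683 = 0.9360; α₂ = α₁·K2/[H⁺] = 0.01484
α₁ + 2α₂ = 0.9657
CA = 0.9657 × 2.87 = 2.77 mmol/kg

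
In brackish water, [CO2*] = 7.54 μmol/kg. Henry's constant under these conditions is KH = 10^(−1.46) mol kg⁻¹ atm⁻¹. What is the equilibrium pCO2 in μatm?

KH = 10^(−1.46) = 3.467×10^-2 mol kg⁻¹ atm⁻¹
pCO2 = [CO2*]/KH = 7.54×10^-6 / 3.467×10^-2 = 2.17×10^-4 atm = 217 μatm

pCO2 = 217 μatm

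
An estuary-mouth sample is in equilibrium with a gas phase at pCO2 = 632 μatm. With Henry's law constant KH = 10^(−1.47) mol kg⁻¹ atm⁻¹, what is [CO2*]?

[CO2*] = 21.4 μmol/kg

KH = 10^(−1.47) = 3.388×10^-2 mol kg⁻¹ atm⁻¹
[CO2*] = KH · pCO2 = 3.388×10^-2 × 632×10^-6 atm = 2.14×10^-5 mol/kg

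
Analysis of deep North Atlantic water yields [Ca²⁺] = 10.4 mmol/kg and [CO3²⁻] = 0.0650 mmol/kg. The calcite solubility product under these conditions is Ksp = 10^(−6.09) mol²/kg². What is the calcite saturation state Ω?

Ω = 0.832

Ksp = 10^(−6.09) = 8.128×10^-7
Ω = [Ca²⁺][CO3²⁻]/Ksp = (10.4×10^-3)(0.0650×10^-3) / 8.128×10^-7 = 0.832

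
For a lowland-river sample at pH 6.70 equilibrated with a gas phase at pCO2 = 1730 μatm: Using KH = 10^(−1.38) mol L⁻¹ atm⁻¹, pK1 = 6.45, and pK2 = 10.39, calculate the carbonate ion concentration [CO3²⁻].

[CO2*] = KH · pCO2 = 10^(−1.38) × 1730×10^-6 = 7.212×10^-5 mol/L
α₀ = 1/(1 + K1/[H⁺] + K1K2/[H⁺]²) = 1/(1 + 10^+0.25 + 10^-3.44) = 0.3599
DIC = [CO2*]/α₀ = 7.212×10^-5 / 0.3599 = 0.2004 mmol/L
[CO3²⁻] = α₂·DIC; α₂ = 0.0001307, so [CO3²⁻] = 0.0001307 × 0.2004 = 2.62×10^-5 mmol/L = 0.0262 μmol/L

[CO3²⁻] = 0.0262 μmol/L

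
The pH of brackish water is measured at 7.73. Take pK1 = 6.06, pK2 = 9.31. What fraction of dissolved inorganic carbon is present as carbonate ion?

α₂ = 0.0251

α₂ = 1 / (1 + [H⁺]/K2 + [H⁺]²/(K1K2)) = 1 / (1 + 10^+1.58 + 10^-0.09)
   = 1 / (1 + 38.019 + 0.81283) = 1/39.832 = 0.02511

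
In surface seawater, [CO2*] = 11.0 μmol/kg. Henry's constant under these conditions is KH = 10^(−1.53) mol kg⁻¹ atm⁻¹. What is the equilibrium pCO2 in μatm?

pCO2 = 373 μatm

KH = 10^(−1.53) = 2.951×10^-2 mol kg⁻¹ atm⁻¹
pCO2 = [CO2*]/KH = 11.0×10^-6 / 2.951×10^-2 = 3.73×10^-4 atm = 373 μatm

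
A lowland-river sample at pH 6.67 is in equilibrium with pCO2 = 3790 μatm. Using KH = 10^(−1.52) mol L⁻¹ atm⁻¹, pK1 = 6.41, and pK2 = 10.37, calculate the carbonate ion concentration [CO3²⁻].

[CO2*] = KH · pCO2 = 10^(−1.52) × 3790×10^-6 = 1.145×10^-4 mol/L
α₀ = 1/(1 + K1/[H⁺] + K1K2/[H⁺]²) = 1/(1 + 10^+0.26 + 10^-3.44) = 0.3546
DIC = [CO2*]/α₀ = 1.145×10^-4 / 0.3546 = 0.3228 mmol/L
[CO3²⁻] = α₂·DIC; α₂ = 0.0001287, so [CO3²⁻] = 0.0001287 × 0.3228 = 4.16×10^-5 mmol/L = 0.0416 μmol/L

[CO3²⁻] = 0.0416 μmol/L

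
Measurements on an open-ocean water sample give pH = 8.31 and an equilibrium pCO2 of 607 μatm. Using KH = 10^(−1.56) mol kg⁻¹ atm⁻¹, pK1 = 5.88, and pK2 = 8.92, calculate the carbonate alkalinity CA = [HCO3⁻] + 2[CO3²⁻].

[CO2*] = KH · pCO2 = 10^(−1.56) × 607×10^-6 = 1.672×10^-5 mol/kg
α₀ = 1/(1 + K1/[H⁺] + K1K2/[H⁺]²) = 1/(1 + 10^+2.43 + 10^+1.82) = 0.002974
DIC = [CO2*]/α₀ = 1.672×10^-5 / 0.002974 = 5.621 mmol/kg
CA = (α₁ + 2α₂)·DIC = (0.8005 + 2×0.1965) × 5.621 = 6.71 mmol/kg

CA = 6.71 mmol/kg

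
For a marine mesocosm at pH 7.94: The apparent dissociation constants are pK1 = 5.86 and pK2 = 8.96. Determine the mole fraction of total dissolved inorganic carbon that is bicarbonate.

α₁ = 0.906

α₁ = 1 / (1 + [H⁺]/K1 + K2/[H⁺]) = 1 / (1 + 10^-2.08 + 10^-1.02)
   = 1 / (1 + 0.0083176 + 0.095499) = 1/1.1038 = 0.9059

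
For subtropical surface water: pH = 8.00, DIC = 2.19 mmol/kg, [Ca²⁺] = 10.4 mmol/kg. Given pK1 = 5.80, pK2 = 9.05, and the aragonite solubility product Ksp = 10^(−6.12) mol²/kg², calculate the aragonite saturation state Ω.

α₂ = 1 / (1 + [H⁺]/K2 + [H⁺]²/(K1K2)) = 1 / (1 + 10^+1.05 + 10^-1.15)
   = 1 / (1 + 11.220 + 0.070795) = 1/12.291 = 0.08136
[CO3²⁻] = α₂ × DIC = 0.08136 × 2.19 = 0.1782 mmol/kg
Ksp = 10^(−6.12) = 7.586×10^-7
Ω = [Ca²⁺][CO3²⁻]/Ksp = (10.4×10^-3)(1.782×10^-4) / 7.586×10^-7 = 2.44

Ω = 2.44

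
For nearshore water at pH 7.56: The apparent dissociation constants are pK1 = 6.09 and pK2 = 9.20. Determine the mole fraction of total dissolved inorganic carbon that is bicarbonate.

α₁ = 0.946

α₁ = 1 / (1 + [H⁺]/K1 + K2/[H⁺]) = 1 / (1 + 10^-1.47 + 10^-1.64)
   = 1 / (1 + 0.033884 + 0.022909) = 1/1.0568 = 0.9463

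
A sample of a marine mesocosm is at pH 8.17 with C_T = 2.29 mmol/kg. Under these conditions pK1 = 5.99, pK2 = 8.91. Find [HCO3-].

[HCO3⁻] = 1.93 mmol/kg

α₁ = 1 / (1 + [H⁺]/K1 + K2/[H⁺]) = 1 / (1 + 10^-2.18 + 10^-0.74)
   = 1 / (1 + 0.0066069 + 0.18197) = 1/1.1886 = 0.8413
[HCO3⁻] = α₁ × DIC = 0.8413 × 2.29 = 1.93 mmol/kg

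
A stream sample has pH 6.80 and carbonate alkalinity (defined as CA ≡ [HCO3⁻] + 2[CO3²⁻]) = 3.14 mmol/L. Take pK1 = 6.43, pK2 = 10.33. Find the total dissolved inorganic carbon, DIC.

DIC = 4.48 mmol/L

CA = [HCO3⁻] + 2[CO3²⁻] = (α₁ + 2α₂)·DIC
At pH 6.80: [H⁺]/K1 = 10^-0.37 = 0.42658, K2/[H⁺] = 10^-3.53 = 0.00029512
α₁ = 1/(1 + 0.42658 + 0.00029512) = 1/1.4269 = 0.7008; α₂ = α₁·K2/[H⁺] = 0.0002068
α₁ + 2α₂ = 0.7012
DIC = CA / (α₁ + 2α₂) = 3.14 / 0.7012 = 4.48 mmol/L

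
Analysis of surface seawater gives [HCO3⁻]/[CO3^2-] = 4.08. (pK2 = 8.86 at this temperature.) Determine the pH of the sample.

From K2 = [H⁺][CO3^2-]/[HCO3⁻]:  pH = pK2 − log₁₀([HCO3⁻]/[CO3^2-])
log₁₀(4.08) = +0.611
pH = 8.86 − (+0.611) = 8.25

pH = 8.25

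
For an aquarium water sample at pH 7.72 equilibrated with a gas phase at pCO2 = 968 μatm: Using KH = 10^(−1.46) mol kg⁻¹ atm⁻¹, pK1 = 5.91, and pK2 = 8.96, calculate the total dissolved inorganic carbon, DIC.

[CO2*] = KH · pCO2 = 10^(−1.46) × 968×10^-6 = 3.356×10^-5 mol/kg
α₀ = 1/(1 + K1/[H⁺] + K1K2/[H⁺]²) = 1/(1 + 10^+1.81 + 10^+0.57) = 0.01443
DIC = [CO2*]/α₀ = 3.356×10^-5 / 0.01443 = 2.33 mmol/kg

DIC = 2.33 mmol/kg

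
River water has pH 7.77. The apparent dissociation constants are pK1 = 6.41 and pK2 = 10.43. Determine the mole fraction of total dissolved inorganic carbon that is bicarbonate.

α₁ = 1 / (1 + [H⁺]/K1 + K2/[H⁺]) = 1 / (1 + 10^-1.36 + 10^-2.66)
   = 1 / (1 + 0.043652 + 0.0021878) = 1/1.0458 = 0.9562

α₁ = 0.956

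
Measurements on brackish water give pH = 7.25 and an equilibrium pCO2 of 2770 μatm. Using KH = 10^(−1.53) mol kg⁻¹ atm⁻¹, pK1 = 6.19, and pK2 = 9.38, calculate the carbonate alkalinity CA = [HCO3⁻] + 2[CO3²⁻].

CA = 0.953 mmol/kg

[CO2*] = KH · pCO2 = 10^(−1.53) × 2770×10^-6 = 8.175×10^-5 mol/kg
α₀ = 1/(1 + K1/[H⁺] + K1K2/[H⁺]²) = 1/(1 + 10^+1.06 + 10^-1.07) = 0.07958
DIC = [CO2*]/α₀ = 8.175×10^-5 / 0.07958 = 1.027 mmol/kg
CA = (α₁ + 2α₂)·DIC = (0.9137 + 2×0.006773) × 1.027 = 0.953 mmol/kg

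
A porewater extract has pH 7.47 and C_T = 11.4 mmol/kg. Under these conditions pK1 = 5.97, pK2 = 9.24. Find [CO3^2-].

α₂ = 1 / (1 + [H⁺]/K2 + [H⁺]²/(K1K2)) = 1 / (1 + 10^+1.77 + 10^+0.27)
   = 1 / (1 + 58.884 + 1.8621) = 1/61.746 = 0.01620
[CO3²⁻] = α₂ × DIC = 0.01620 × 11.4 = 0.185 mmol/kg

[CO3²⁻] = 0.185 mmol/kg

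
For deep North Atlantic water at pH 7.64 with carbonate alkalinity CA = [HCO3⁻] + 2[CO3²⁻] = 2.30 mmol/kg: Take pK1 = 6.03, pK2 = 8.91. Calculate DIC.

DIC = 2.24 mmol/kg

CA = [HCO3⁻] + 2[CO3²⁻] = (α₁ + 2α₂)·DIC
At pH 7.64: [H⁺]/K1 = 10^-1.61 = 0.024547, K2/[H⁺] = 10^-1.27 = 0.053703
α₁ = 1/(1 + 0.024547 + 0.053703) = 1/1.0783 = 0.9274; α₂ = α₁·K2/[H⁺] = 0.04981
α₁ + 2α₂ = 1.0270
DIC = CA / (α₁ + 2α₂) = 2.30 / 1.0270 = 2.24 mmol/kg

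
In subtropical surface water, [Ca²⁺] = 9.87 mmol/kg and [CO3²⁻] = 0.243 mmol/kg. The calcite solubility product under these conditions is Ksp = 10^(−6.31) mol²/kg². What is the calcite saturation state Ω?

Ksp = 10^(−6.31) = 4.898×10^-7
Ω = [Ca²⁺][CO3²⁻]/Ksp = (9.87×10^-3)(0.243×10^-3) / 4.898×10^-7 = 4.90

Ω = 4.90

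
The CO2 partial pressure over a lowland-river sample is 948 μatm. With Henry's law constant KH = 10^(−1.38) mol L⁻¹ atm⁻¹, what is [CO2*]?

KH = 10^(−1.38) = 4.169×10^-2 mol L⁻¹ atm⁻¹
[CO2*] = KH · pCO2 = 4.169×10^-2 × 948×10^-6 atm = 3.95×10^-5 mol/L

[CO2*] = 39.5 μmol/L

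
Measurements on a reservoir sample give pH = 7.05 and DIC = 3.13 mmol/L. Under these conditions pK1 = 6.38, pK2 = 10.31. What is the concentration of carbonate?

α₂ = 1 / (1 + [H⁺]/K2 + [H⁺]²/(K1K2)) = 1 / (1 + 10^+3.26 + 10^+2.59)
   = 1 / (1 + 1819.7 + 389.05) = 1/2209.7 = 0.0004525
[CO3²⁻] = α₂ × DIC = 0.0004525 × 3.13 = 0.00142 mmol/L = 1.42 μmol/L

[CO3²⁻] = 1.42 μmol/L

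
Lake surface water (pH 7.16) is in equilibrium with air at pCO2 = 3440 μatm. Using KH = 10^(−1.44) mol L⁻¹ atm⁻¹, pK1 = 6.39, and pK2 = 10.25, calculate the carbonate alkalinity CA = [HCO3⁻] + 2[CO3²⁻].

CA = 0.737 mmol/L

[CO2*] = KH · pCO2 = 10^(−1.44) × 3440×10^-6 = 1.249×10^-4 mol/L
α₀ = 1/(1 + K1/[H⁺] + K1K2/[H⁺]²) = 1/(1 + 10^+0.77 + 10^-2.32) = 0.1451
DIC = [CO2*]/α₀ = 1.249×10^-4 / 0.1451 = 0.8610 mmol/L
CA = (α₁ + 2α₂)·DIC = (0.8542 + 2×0.0006943) × 0.8610 = 0.737 mmol/L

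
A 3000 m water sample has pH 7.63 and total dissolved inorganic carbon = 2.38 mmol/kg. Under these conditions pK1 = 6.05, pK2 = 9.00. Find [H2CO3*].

[CO2*] = 0.0586 mmol/kg

α₀ = 1 / (1 + K1/[H⁺] + K1K2/[H⁺]²) = 1 / (1 + 10^+1.58 + 10^+0.21)
   = 1 / (1 + 38.019 + 1.6218) = 1/40.641 = 0.02461
[CO2*] = α₀ × DIC = 0.02461 × 2.38 = 0.0586 mmol/kg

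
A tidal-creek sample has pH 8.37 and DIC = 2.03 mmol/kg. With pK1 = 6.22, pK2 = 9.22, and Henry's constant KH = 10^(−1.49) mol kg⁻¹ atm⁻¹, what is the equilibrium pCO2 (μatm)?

pCO2 = 387 μatm

α₀ = 1 / (1 + K1/[H⁺] + K1K2/[H⁺]²) = 1 / (1 + 10^+2.15 + 10^+1.30)
   = 1 / (1 + 141.25 + 19.953) = 1/162.21 = 0.006165
[CO2*] = α₀ × DIC = 0.006165 × 2.03 = 0.01251 mmol/kg = 12.51 μmol/kg
pCO2 = [CO2*]/KH = 1.251×10^-5 / 3.236×10^-2 = 387 μatm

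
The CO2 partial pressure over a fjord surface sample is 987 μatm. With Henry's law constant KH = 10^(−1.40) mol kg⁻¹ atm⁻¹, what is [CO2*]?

KH = 10^(−1.40) = 3.981×10^-2 mol kg⁻¹ atm⁻¹
[CO2*] = KH · pCO2 = 3.981×10^-2 × 987×10^-6 atm = 3.93×10^-5 mol/kg

[CO2*] = 39.3 μmol/kg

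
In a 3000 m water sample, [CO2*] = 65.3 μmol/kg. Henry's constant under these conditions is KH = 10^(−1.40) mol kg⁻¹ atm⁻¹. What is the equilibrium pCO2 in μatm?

KH = 10^(−1.40) = 3.981×10^-2 mol kg⁻¹ atm⁻¹
pCO2 = [CO2*]/KH = 65.3×10^-6 / 3.981×10^-2 = 1.64×10^-3 atm = 1640 μatm

pCO2 = 1640 μatm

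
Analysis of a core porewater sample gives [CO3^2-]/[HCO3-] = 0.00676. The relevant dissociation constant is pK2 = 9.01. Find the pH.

pH = 6.84

From K2 = [H⁺][CO3^2-]/[HCO3-]:  pH = pK2 + log₁₀([CO3^2-]/[HCO3-])
log₁₀(0.00676) = -2.170
pH = 9.01 + (-2.170) = 6.84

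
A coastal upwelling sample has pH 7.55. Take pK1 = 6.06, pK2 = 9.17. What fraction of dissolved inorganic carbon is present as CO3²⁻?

α₂ = 0.0227

α₂ = 1 / (1 + [H⁺]/K2 + [H⁺]²/(K1K2)) = 1 / (1 + 10^+1.62 + 10^+0.13)
   = 1 / (1 + 41.687 + 1.3490) = 1/44.036 = 0.02271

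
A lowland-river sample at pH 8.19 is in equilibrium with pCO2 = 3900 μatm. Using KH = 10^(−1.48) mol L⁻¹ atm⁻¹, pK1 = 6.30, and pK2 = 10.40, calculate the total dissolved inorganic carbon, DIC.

[CO2*] = KH · pCO2 = 10^(−1.48) × 3900×10^-6 = 1.291×10^-4 mol/L
α₀ = 1/(1 + K1/[H⁺] + K1K2/[H⁺]²) = 1/(1 + 10^+1.89 + 10^-0.32) = 0.01264
DIC = [CO2*]/α₀ = 1.291×10^-4 / 0.01264 = 10.2 mmol/L

DIC = 10.2 mmol/L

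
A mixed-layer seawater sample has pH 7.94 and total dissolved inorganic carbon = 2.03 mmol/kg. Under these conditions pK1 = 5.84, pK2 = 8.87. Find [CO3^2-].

[CO3²⁻] = 0.212 mmol/kg

α₂ = 1 / (1 + [H⁺]/K2 + [H⁺]²/(K1K2)) = 1 / (1 + 10^+0.93 + 10^-1.17)
   = 1 / (1 + 8.5114 + 0.067608) = 1/9.5790 = 0.1044
[CO3²⁻] = α₂ × DIC = 0.1044 × 2.03 = 0.212 mmol/kg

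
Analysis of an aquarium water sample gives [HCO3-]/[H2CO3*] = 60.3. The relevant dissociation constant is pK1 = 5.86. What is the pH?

pH = 7.64

From K1 = [H⁺][HCO3-]/[H2CO3*]:  pH = pK1 + log₁₀([HCO3-]/[H2CO3*])
log₁₀(60.3) = +1.780
pH = 5.86 + (+1.780) = 7.64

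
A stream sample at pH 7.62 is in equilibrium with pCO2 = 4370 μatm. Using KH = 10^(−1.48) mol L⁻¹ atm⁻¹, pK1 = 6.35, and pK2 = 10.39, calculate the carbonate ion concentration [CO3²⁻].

[CO3²⁻] = 4.58 μmol/L

[CO2*] = KH · pCO2 = 10^(−1.48) × 4370×10^-6 = 1.447×10^-4 mol/L
α₀ = 1/(1 + K1/[H⁺] + K1K2/[H⁺]²) = 1/(1 + 10^+1.27 + 10^-1.50) = 0.05088
DIC = [CO2*]/α₀ = 1.447×10^-4 / 0.05088 = 2.844 mmol/L
[CO3²⁻] = α₂·DIC; α₂ = 0.001609, so [CO3²⁻] = 0.001609 × 2.844 = 0.00458 mmol/L = 4.58 μmol/L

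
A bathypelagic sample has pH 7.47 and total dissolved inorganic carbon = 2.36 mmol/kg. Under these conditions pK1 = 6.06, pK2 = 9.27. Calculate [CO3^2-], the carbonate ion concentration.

[CO3²⁻] = 0.0355 mmol/kg

α₂ = 1 / (1 + [H⁺]/K2 + [H⁺]²/(K1K2)) = 1 / (1 + 10^+1.80 + 10^+0.39)
   = 1 / (1 + 63.096 + 2.4547) = 1/66.550 = 0.01503
[CO3²⁻] = α₂ × DIC = 0.01503 × 2.36 = 0.0355 mmol/kg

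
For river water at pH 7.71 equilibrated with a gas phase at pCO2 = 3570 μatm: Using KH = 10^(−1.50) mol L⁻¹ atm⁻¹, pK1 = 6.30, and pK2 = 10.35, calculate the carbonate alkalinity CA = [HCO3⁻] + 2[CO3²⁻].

CA = 2.92 mmol/L

[CO2*] = KH · pCO2 = 10^(−1.50) × 3570×10^-6 = 1.129×10^-4 mol/L
α₀ = 1/(1 + K1/[H⁺] + K1K2/[H⁺]²) = 1/(1 + 10^+1.41 + 10^-1.23) = 0.03737
DIC = [CO2*]/α₀ = 1.129×10^-4 / 0.03737 = 3.021 mmol/L
CA = (α₁ + 2α₂)·DIC = (0.9604 + 2×0.002200) × 3.021 = 2.92 mmol/L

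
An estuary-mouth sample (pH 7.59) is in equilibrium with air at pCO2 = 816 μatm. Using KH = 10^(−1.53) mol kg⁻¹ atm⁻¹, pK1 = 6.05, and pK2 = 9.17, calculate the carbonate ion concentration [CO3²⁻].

[CO2*] = KH · pCO2 = 10^(−1.53) × 816×10^-6 = 2.408×10^-5 mol/kg
α₀ = 1/(1 + K1/[H⁺] + K1K2/[H⁺]²) = 1/(1 + 10^+1.54 + 10^-0.04) = 0.02733
DIC = [CO2*]/α₀ = 2.408×10^-5 / 0.02733 = 0.8811 mmol/kg
[CO3²⁻] = α₂·DIC; α₂ = 0.02493, so [CO3²⁻] = 0.02493 × 0.8811 = 0.0220 mmol/kg

[CO3²⁻] = 0.0220 mmol/kg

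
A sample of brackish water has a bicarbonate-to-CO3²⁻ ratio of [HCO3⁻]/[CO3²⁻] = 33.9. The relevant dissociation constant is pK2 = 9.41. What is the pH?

pH = 7.88

From K2 = [H⁺][CO3²⁻]/[HCO3⁻]:  pH = pK2 − log₁₀([HCO3⁻]/[CO3²⁻])
log₁₀(33.9) = +1.530
pH = 9.41 − (+1.530) = 7.88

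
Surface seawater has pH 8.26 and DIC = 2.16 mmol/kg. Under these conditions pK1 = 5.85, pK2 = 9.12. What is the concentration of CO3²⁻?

[CO3²⁻] = 0.261 mmol/kg

α₂ = 1 / (1 + [H⁺]/K2 + [H⁺]²/(K1K2)) = 1 / (1 + 10^+0.86 + 10^-1.55)
   = 1 / (1 + 7.2444 + 0.028184) = 1/8.2725 = 0.1209
[CO3²⁻] = α₂ × DIC = 0.1209 × 2.16 = 0.261 mmol/kg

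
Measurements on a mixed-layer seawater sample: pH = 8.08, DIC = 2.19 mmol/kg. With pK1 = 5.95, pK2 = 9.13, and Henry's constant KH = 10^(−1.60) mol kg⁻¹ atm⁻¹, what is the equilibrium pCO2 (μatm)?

α₀ = 1 / (1 + K1/[H⁺] + K1K2/[H⁺]²) = 1 / (1 + 10^+2.13 + 10^+1.08)
   = 1 / (1 + 134.90 + 12.023) = 1/147.92 = 0.006760
[CO2*] = α₀ × DIC = 0.006760 × 2.19 = 0.01481 mmol/kg = 14.81 μmol/kg
pCO2 = [CO2*]/KH = 1.481×10^-5 / 2.512×10^-2 = 589 μatm

pCO2 = 589 μatm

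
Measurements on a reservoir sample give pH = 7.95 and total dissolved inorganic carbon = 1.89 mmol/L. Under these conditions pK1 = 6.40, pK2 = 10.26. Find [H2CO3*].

[CO2*] = 0.0516 mmol/L

α₀ = 1 / (1 + K1/[H⁺] + K1K2/[H⁺]²) = 1 / (1 + 10^+1.55 + 10^-0.76)
   = 1 / (1 + 35.481 + 0.17378) = 1/36.655 = 0.02728
[CO2*] = α₀ × DIC = 0.02728 × 1.89 = 0.0516 mmol/L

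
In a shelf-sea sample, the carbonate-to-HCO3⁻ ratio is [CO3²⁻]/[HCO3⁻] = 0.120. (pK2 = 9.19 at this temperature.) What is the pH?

pH = 8.27

From K2 = [H⁺][CO3²⁻]/[HCO3⁻]:  pH = pK2 + log₁₀([CO3²⁻]/[HCO3⁻])
log₁₀(0.120) = -0.921
pH = 9.19 + (-0.921) = 8.27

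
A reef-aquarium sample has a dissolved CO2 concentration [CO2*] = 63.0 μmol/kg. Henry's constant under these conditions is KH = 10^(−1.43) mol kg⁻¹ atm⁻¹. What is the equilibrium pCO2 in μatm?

KH = 10^(−1.43) = 3.715×10^-2 mol kg⁻¹ atm⁻¹
pCO2 = [CO2*]/KH = 63.0×10^-6 / 3.715×10^-2 = 1.70×10^-3 atm = 1700 μatm

pCO2 = 1700 μatm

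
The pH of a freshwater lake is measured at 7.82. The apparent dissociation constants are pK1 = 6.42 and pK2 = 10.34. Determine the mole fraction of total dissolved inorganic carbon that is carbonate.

α₂ = 0.00290

α₂ = 1 / (1 + [H⁺]/K2 + [H⁺]²/(K1K2)) = 1 / (1 + 10^+2.52 + 10^+1.12)
   = 1 / (1 + 331.13 + 13.183) = 1/345.31 = 0.002896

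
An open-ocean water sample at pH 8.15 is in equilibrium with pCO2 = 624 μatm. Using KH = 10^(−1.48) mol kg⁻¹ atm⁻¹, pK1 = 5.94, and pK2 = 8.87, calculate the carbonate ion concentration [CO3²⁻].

[CO3²⁻] = 0.639 mmol/kg

[CO2*] = KH · pCO2 = 10^(−1.48) × 624×10^-6 = 2.066×10^-5 mol/kg
α₀ = 1/(1 + K1/[H⁺] + K1K2/[H⁺]²) = 1/(1 + 10^+2.21 + 10^+1.49) = 0.005152
DIC = [CO2*]/α₀ = 2.066×10^-5 / 0.005152 = 4.010 mmol/kg
[CO3²⁻] = α₂·DIC; α₂ = 0.1592, so [CO3²⁻] = 0.1592 × 4.010 = 0.639 mmol/kg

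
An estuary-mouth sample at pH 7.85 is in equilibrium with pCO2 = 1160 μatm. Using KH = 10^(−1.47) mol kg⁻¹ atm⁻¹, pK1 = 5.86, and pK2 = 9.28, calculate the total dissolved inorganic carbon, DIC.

[CO2*] = KH · pCO2 = 10^(−1.47) × 1160×10^-6 = 3.931×10^-5 mol/kg
α₀ = 1/(1 + K1/[H⁺] + K1K2/[H⁺]²) = 1/(1 + 10^+1.99 + 10^+0.56) = 0.009770
DIC = [CO2*]/α₀ = 3.931×10^-5 / 0.009770 = 4.02 mmol/kg

DIC = 4.02 mmol/kg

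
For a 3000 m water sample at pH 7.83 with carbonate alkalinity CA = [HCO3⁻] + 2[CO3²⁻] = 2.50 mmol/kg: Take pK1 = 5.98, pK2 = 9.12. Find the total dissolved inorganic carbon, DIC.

DIC = 2.42 mmol/kg

CA = [HCO3⁻] + 2[CO3²⁻] = (α₁ + 2α₂)·DIC
At pH 7.83: [H⁺]/K1 = 10^-1.85 = 0.014125, K2/[H⁺] = 10^-1.29 = 0.051286
α₁ = 1/(1 + 0.014125 + 0.051286) = 1/1.0654 = 0.9386; α₂ = α₁·K2/[H⁺] = 0.04814
α₁ + 2α₂ = 1.0349
DIC = CA / (α₁ + 2α₂) = 2.50 / 1.0349 = 2.42 mmol/kg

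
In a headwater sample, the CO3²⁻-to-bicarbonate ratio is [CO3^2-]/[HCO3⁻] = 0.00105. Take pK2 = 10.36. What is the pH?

From K2 = [H⁺][CO3^2-]/[HCO3⁻]:  pH = pK2 + log₁₀([CO3^2-]/[HCO3⁻])
log₁₀(0.00105) = -2.979
pH = 10.36 + (-2.979) = 7.38

pH = 7.38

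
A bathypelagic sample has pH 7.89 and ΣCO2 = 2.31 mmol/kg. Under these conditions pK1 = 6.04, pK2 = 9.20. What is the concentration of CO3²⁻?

α₂ = 1 / (1 + [H⁺]/K2 + [H⁺]²/(K1K2)) = 1 / (1 + 10^+1.31 + 10^-0.54)
   = 1 / (1 + 20.417 + 0.28840) = 1/21.706 = 0.04607
[CO3²⁻] = α₂ × DIC = 0.04607 × 2.31 = 0.106 mmol/kg

[CO3²⁻] = 0.106 mmol/kg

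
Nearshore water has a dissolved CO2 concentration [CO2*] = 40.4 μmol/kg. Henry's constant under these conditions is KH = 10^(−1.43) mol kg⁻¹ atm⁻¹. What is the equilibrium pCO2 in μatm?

KH = 10^(−1.43) = 3.715×10^-2 mol kg⁻¹ atm⁻¹
pCO2 = [CO2*]/KH = 40.4×10^-6 / 3.715×10^-2 = 1.09×10^-3 atm = 1090 μatm

pCO2 = 1090 μatm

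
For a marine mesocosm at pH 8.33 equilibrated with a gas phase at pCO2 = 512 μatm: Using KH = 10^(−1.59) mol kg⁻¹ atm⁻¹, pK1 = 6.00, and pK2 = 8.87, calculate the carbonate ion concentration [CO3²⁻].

[CO2*] = KH · pCO2 = 10^(−1.59) × 512×10^-6 = 1.316×10^-5 mol/kg
α₀ = 1/(1 + K1/[H⁺] + K1K2/[H⁺]²) = 1/(1 + 10^+2.33 + 10^+1.79) = 0.003617
DIC = [CO2*]/α₀ = 1.316×10^-5 / 0.003617 = 3.638 mmol/kg
[CO3²⁻] = α₂·DIC; α₂ = 0.2230, so [CO3²⁻] = 0.2230 × 3.638 = 0.811 mmol/kg

[CO3²⁻] = 0.811 mmol/kg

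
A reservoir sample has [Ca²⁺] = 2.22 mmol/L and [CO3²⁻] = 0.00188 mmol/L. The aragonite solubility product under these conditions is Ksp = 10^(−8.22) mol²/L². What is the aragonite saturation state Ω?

Ω = 0.693

Ksp = 10^(−8.22) = 6.026×10^-9
Ω = [Ca²⁺][CO3²⁻]/Ksp = (2.22×10^-3)(0.00188×10^-3) / 6.026×10^-9 = 0.693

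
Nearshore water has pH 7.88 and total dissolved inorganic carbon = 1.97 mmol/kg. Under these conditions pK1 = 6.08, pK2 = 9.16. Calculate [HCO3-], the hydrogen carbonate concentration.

α₁ = 1 / (1 + [H⁺]/K1 + K2/[H⁺]) = 1 / (1 + 10^-1.80 + 10^-1.28)
   = 1 / (1 + 0.015849 + 0.052481) = 1/1.0683 = 0.9360
[HCO3⁻] = α₁ × DIC = 0.9360 × 1.97 = 1.84 mmol/kg

[HCO3⁻] = 1.84 mmol/kg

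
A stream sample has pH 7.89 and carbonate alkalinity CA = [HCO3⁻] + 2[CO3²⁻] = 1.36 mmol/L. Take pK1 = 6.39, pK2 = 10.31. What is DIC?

CA = [HCO3⁻] + 2[CO3²⁻] = (α₁ + 2α₂)·DIC
At pH 7.89: [H⁺]/K1 = 10^-1.50 = 0.031623, K2/[H⁺] = 10^-2.42 = 0.0038019
α₁ = 1/(1 + 0.031623 + 0.0038019) = 1/1.0354 = 0.9658; α₂ = α₁·K2/[H⁺] = 0.003672
α₁ + 2α₂ = 0.9731
DIC = CA / (α₁ + 2α₂) = 1.36 / 0.9731 = 1.40 mmol/L

DIC = 1.40 mmol/L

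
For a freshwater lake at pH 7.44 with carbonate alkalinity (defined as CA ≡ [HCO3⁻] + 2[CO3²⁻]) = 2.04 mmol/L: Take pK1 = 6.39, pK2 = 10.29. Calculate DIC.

DIC = 2.22 mmol/L

CA = [HCO3⁻] + 2[CO3²⁻] = (α₁ + 2α₂)·DIC
At pH 7.44: [H⁺]/K1 = 10^-1.05 = 0.089125, K2/[H⁺] = 10^-2.85 = 0.0014125
α₁ = 1/(1 + 0.089125 + 0.0014125) = 1/1.0905 = 0.9170; α₂ = α₁·K2/[H⁺] = 0.001295
α₁ + 2α₂ = 0.9196
DIC = CA / (α₁ + 2α₂) = 2.04 / 0.9196 = 2.22 mmol/L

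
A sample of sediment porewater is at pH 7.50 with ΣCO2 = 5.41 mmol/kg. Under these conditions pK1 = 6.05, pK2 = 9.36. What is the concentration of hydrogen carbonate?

α₁ = 1 / (1 + [H⁺]/K1 + K2/[H⁺]) = 1 / (1 + 10^-1.45 + 10^-1.86)
   = 1 / (1 + 0.035481 + 0.013804) = 1/1.0493 = 0.9530
[HCO3⁻] = α₁ × DIC = 0.9530 × 5.41 = 5.16 mmol/kg

[HCO3⁻] = 5.16 mmol/kg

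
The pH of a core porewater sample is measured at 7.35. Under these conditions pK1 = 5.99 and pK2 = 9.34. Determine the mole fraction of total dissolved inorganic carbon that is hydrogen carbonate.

α₁ = 0.949

α₁ = 1 / (1 + [H⁺]/K1 + K2/[H⁺]) = 1 / (1 + 10^-1.36 + 10^-1.99)
   = 1 / (1 + 0.043652 + 0.010233) = 1/1.0539 = 0.9489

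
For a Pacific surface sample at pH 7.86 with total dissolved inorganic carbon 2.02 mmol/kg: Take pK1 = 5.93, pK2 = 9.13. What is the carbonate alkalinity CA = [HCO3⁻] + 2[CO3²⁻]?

CA = [HCO3⁻] + 2[CO3²⁻] = (α₁ + 2α₂)·DIC
At pH 7.86: [H⁺]/K1 = 10^-1.93 = 0.011749, K2/[H⁺] = 10^-1.27 = 0.053703
α₁ = 1/(1 + 0.011749 + 0.053703) = 1/1.0655 = 0.9386; α₂ = α₁·K2/[H⁺] = 0.05040
α₁ + 2α₂ = 1.0394
CA = 1.0394 × 2.02 = 2.10 mmol/kg

CA = 2.10 mmol/kg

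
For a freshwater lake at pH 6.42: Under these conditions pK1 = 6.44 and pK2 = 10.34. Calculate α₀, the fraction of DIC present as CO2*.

α₀ = 0.511

α₀ = 1 / (1 + K1/[H⁺] + K1K2/[H⁺]²) = 1 / (1 + 10^-0.02 + 10^-3.94)
   = 1 / (1 + 0.95499 + 0.00011482) = 1/1.9551 = 0.5115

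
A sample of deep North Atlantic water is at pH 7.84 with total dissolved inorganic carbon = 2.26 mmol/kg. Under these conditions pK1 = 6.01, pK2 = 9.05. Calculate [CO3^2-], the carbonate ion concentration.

α₂ = 1 / (1 + [H⁺]/K2 + [H⁺]²/(K1K2)) = 1 / (1 + 10^+1.21 + 10^-0.62)
   = 1 / (1 + 16.218 + 0.23988) = 1/17.458 = 0.05728
[CO3²⁻] = α₂ × DIC = 0.05728 × 2.26 = 0.129 mmol/kg

[CO3²⁻] = 0.129 mmol/kg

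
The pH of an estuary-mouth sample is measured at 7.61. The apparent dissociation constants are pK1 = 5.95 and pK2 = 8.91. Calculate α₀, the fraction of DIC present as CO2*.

α₀ = 0.0204

α₀ = 1 / (1 + K1/[H⁺] + K1K2/[H⁺]²) = 1 / (1 + 10^+1.66 + 10^+0.36)
   = 1 / (1 + 45.709 + 2.2909) = 1/49.000 = 0.02041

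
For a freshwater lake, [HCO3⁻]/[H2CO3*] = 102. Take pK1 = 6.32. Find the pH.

pH = 8.33

From K1 = [H⁺][HCO3⁻]/[H2CO3*]:  pH = pK1 + log₁₀([HCO3⁻]/[H2CO3*])
log₁₀(102) = +2.009
pH = 6.32 + (+2.009) = 8.33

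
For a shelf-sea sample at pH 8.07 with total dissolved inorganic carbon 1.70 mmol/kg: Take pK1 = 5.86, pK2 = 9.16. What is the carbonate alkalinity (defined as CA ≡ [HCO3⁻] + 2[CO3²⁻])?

CA = [HCO3⁻] + 2[CO3²⁻] = (α₁ + 2α₂)·DIC
At pH 8.07: [H⁺]/K1 = 10^-2.21 = 0.0061660, K2/[H⁺] = 10^-1.09 = 0.081283
α₁ = 1/(1 + 0.0061660 + 0.081283) = 1/1.0874 = 0.9196; α₂ = α₁·K2/[H⁺] = 0.07475
α₁ + 2α₂ = 1.0691
CA = 1.0691 × 1.70 = 1.82 mmol/kg

CA = 1.82 mmol/kg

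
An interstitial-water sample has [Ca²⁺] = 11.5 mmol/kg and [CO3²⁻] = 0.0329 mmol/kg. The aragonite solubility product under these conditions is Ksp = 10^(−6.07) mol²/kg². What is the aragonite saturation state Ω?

Ksp = 10^(−6.07) = 8.511×10^-7
Ω = [Ca²⁺][CO3²⁻]/Ksp = (11.5×10^-3)(0.0329×10^-3) / 8.511×10^-7 = 0.445

Ω = 0.445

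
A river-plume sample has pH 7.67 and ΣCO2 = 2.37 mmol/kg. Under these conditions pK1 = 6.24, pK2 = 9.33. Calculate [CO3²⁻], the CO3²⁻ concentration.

α₂ = 1 / (1 + [H⁺]/K2 + [H⁺]²/(K1K2)) = 1 / (1 + 10^+1.66 + 10^+0.23)
   = 1 / (1 + 45.709 + 1.6982) = 1/48.407 = 0.02066
[CO3²⁻] = α₂ × DIC = 0.02066 × 2.37 = 0.0490 mmol/kg

[CO3²⁻] = 0.0490 mmol/kg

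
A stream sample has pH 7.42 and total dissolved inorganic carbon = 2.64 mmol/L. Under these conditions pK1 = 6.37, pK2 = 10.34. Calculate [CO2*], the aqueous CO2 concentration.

α₀ = 1 / (1 + K1/[H⁺] + K1K2/[H⁺]²) = 1 / (1 + 10^+1.05 + 10^-1.87)
   = 1 / (1 + 11.220 + 0.013490) = 1/12.234 = 0.08174
[CO2*] = α₀ × DIC = 0.08174 × 2.64 = 0.216 mmol/L

[CO2*] = 0.216 mmol/L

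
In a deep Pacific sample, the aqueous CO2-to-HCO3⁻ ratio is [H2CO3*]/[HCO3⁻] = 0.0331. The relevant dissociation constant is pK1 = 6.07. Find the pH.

pH = 7.55

From K1 = [H⁺][HCO3⁻]/[H2CO3*]:  pH = pK1 − log₁₀([H2CO3*]/[HCO3⁻])
log₁₀(0.0331) = -1.480
pH = 6.07 − (-1.480) = 7.55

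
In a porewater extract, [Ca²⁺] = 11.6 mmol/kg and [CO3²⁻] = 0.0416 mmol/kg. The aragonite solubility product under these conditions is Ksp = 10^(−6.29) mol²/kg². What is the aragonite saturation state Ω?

Ω = 0.941

Ksp = 10^(−6.29) = 5.129×10^-7
Ω = [Ca²⁺][CO3²⁻]/Ksp = (11.6×10^-3)(0.0416×10^-3) / 5.129×10^-7 = 0.941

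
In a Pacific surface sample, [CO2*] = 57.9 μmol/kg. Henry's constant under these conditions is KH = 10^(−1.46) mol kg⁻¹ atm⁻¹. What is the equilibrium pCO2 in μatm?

pCO2 = 1670 μatm

KH = 10^(−1.46) = 3.467×10^-2 mol kg⁻¹ atm⁻¹
pCO2 = [CO2*]/KH = 57.9×10^-6 / 3.467×10^-2 = 1.67×10^-3 atm = 1670 μatm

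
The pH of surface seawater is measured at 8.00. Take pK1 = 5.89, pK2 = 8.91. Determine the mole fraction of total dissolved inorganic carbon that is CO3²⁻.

α₂ = 1 / (1 + [H⁺]/K2 + [H⁺]²/(K1K2)) = 1 / (1 + 10^+0.91 + 10^-1.20)
   = 1 / (1 + 8.1283 + 0.063096) = 1/9.1914 = 0.1088

α₂ = 0.109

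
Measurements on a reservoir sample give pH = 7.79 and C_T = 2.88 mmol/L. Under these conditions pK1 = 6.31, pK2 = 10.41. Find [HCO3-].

α₁ = 1 / (1 + [H⁺]/K1 + K2/[H⁺]) = 1 / (1 + 10^-1.48 + 10^-2.62)
   = 1 / (1 + 0.033113 + 0.0023988) = 1/1.0355 = 0.9657
[HCO3⁻] = α₁ × DIC = 0.9657 × 2.88 = 2.78 mmol/L

[HCO3⁻] = 2.78 mmol/L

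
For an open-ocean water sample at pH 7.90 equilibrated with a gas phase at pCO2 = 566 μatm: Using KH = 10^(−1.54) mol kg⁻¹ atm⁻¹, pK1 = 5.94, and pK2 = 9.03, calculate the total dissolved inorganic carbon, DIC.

[CO2*] = KH · pCO2 = 10^(−1.54) × 566×10^-6 = 1.632×10^-5 mol/kg
α₀ = 1/(1 + K1/[H⁺] + K1K2/[H⁺]²) = 1/(1 + 10^+1.96 + 10^+0.83) = 0.01010
DIC = [CO2*]/α₀ = 1.632×10^-5 / 0.01010 = 1.62 mmol/kg

DIC = 1.62 mmol/kg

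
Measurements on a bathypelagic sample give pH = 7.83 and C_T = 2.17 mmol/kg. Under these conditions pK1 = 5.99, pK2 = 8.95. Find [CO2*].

α₀ = 1 / (1 + K1/[H⁺] + K1K2/[H⁺]²) = 1 / (1 + 10^+1.84 + 10^+0.72)
   = 1 / (1 + 69.183 + 5.2481) = 1/75.431 = 0.01326
[CO2*] = α₀ × DIC = 0.01326 × 2.17 = 0.0288 mmol/kg

[CO2*] = 0.0288 mmol/kg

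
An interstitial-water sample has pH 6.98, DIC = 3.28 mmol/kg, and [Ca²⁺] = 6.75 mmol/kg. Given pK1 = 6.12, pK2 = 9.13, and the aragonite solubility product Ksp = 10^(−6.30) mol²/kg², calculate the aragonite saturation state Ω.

α₂ = 1 / (1 + [H⁺]/K2 + [H⁺]²/(K1K2)) = 1 / (1 + 10^+2.15 + 10^+1.29)
   = 1 / (1 + 141.25 + 19.498) = 1/161.75 = 0.006182
[CO3²⁻] = α₂ × DIC = 0.006182 × 3.28 = 0.02028 mmol/kg
Ksp = 10^(−6.30) = 5.012×10^-7
Ω = [Ca²⁺][CO3²⁻]/Ksp = (6.75×10^-3)(2.028×10^-5) / 5.012×10^-7 = 0.273

Ω = 0.273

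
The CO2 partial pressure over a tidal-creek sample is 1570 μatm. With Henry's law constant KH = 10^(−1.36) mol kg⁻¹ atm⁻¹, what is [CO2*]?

[CO2*] = 68.5 μmol/kg

KH = 10^(−1.36) = 4.365×10^-2 mol kg⁻¹ atm⁻¹
[CO2*] = KH · pCO2 = 4.365×10^-2 × 1570×10^-6 atm = 6.85×10^-5 mol/kg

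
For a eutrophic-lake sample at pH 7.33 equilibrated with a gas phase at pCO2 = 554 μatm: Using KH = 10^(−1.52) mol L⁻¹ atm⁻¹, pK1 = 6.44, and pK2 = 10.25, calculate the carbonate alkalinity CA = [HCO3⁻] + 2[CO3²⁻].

CA = 0.130 mmol/L

[CO2*] = KH · pCO2 = 10^(−1.52) × 554×10^-6 = 1.673×10^-5 mol/L
α₀ = 1/(1 + K1/[H⁺] + K1K2/[H⁺]²) = 1/(1 + 10^+0.89 + 10^-2.03) = 0.1140
DIC = [CO2*]/α₀ = 1.673×10^-5 / 0.1140 = 0.1468 mmol/L
CA = (α₁ + 2α₂)·DIC = (0.8849 + 2×0.001064) × 0.1468 = 0.130 mmol/L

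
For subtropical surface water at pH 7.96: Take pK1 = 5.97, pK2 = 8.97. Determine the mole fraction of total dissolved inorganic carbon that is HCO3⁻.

α₁ = 0.903

α₁ = 1 / (1 + [H⁺]/K1 + K2/[H⁺]) = 1 / (1 + 10^-1.99 + 10^-1.01)
   = 1 / (1 + 0.010233 + 0.097724) = 1/1.1080 = 0.9026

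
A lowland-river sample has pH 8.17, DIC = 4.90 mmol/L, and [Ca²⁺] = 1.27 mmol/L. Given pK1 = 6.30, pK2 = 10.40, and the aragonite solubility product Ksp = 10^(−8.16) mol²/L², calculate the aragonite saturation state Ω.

Ω = 5.20

α₂ = 1 / (1 + [H⁺]/K2 + [H⁺]²/(K1K2)) = 1 / (1 + 10^+2.23 + 10^+0.36)
   = 1 / (1 + 169.82 + 2.2909) = 1/173.12 = 0.005776
[CO3²⁻] = α₂ × DIC = 0.005776 × 4.90 = 0.02830 mmol/L
Ksp = 10^(−8.16) = 6.918×10^-9
Ω = [Ca²⁺][CO3²⁻]/Ksp = (1.27×10^-3)(2.830×10^-5) / 6.918×10^-9 = 5.20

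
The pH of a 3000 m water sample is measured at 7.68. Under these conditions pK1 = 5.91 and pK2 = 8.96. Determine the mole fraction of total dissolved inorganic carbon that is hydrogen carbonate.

α₁ = 0.935

α₁ = 1 / (1 + [H⁺]/K1 + K2/[H⁺]) = 1 / (1 + 10^-1.77 + 10^-1.28)
   = 1 / (1 + 0.016982 + 0.052481) = 1/1.0695 = 0.9350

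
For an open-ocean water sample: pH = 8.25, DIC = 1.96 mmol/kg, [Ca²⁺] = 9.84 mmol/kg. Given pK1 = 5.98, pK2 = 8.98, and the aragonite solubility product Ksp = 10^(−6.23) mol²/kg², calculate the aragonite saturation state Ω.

Ω = 5.12

α₂ = 1 / (1 + [H⁺]/K2 + [H⁺]²/(K1K2)) = 1 / (1 + 10^+0.73 + 10^-1.54)
   = 1 / (1 + 5.3703 + 0.028840) = 1/6.3992 = 0.1563
[CO3²⁻] = α₂ × DIC = 0.1563 × 1.96 = 0.3063 mmol/kg
Ksp = 10^(−6.23) = 5.888×10^-7
Ω = [Ca²⁺][CO3²⁻]/Ksp = (9.84×10^-3)(3.063×10^-4) / 5.888×10^-7 = 5.12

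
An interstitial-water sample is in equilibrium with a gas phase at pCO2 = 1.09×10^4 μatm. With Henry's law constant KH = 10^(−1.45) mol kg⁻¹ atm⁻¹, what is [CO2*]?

KH = 10^(−1.45) = 3.548×10^-2 mol kg⁻¹ atm⁻¹
[CO2*] = KH · pCO2 = 3.548×10^-2 × 1.09×10^4×10^-6 atm = 3.87×10^-4 mol/kg

[CO2*] = 387 μmol/kg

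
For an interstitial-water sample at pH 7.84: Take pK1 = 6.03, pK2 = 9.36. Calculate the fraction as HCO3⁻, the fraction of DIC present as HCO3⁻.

α₁ = 0.956

α₁ = 1 / (1 + [H⁺]/K1 + K2/[H⁺]) = 1 / (1 + 10^-1.81 + 10^-1.52)
   = 1 / (1 + 0.015488 + 0.030200) = 1/1.0457 = 0.9563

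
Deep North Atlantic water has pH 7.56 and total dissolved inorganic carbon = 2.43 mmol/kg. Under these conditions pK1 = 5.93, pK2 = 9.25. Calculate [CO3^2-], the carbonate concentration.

α₂ = 1 / (1 + [H⁺]/K2 + [H⁺]²/(K1K2)) = 1 / (1 + 10^+1.69 + 10^+0.06)
   = 1 / (1 + 48.978 + 1.1482) = 1/51.126 = 0.01956
[CO3²⁻] = α₂ × DIC = 0.01956 × 2.43 = 0.0475 mmol/kg

[CO3²⁻] = 0.0475 mmol/kg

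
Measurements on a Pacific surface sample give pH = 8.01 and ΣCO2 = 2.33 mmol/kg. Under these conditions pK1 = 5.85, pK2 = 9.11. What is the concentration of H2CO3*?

[CO2*] = 14.8 μmol/kg

α₀ = 1 / (1 + K1/[H⁺] + K1K2/[H⁺]²) = 1 / (1 + 10^+2.16 + 10^+1.06)
   = 1 / (1 + 144.54 + 11.482) = 1/157.03 = 0.006368
[CO2*] = α₀ × DIC = 0.006368 × 2.33 = 0.0148 mmol/kg = 14.8 μmol/kg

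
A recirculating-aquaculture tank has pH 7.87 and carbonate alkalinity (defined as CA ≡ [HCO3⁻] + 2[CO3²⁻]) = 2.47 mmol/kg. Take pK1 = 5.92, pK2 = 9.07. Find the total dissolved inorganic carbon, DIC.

DIC = 2.36 mmol/kg

CA = [HCO3⁻] + 2[CO3²⁻] = (α₁ + 2α₂)·DIC
At pH 7.87: [H⁺]/K1 = 10^-1.95 = 0.011220, K2/[H⁺] = 10^-1.20 = 0.063096
α₁ = 1/(1 + 0.011220 + 0.063096) = 1/1.0743 = 0.9308; α₂ = α₁·K2/[H⁺] = 0.05873
α₁ + 2α₂ = 1.0483
DIC = CA / (α₁ + 2α₂) = 2.47 / 1.0483 = 2.36 mmol/kg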